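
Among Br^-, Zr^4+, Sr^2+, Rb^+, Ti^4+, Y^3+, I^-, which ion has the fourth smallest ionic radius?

Work out protons and electrons: Ti^4+ (Z=22, 18 e⁻), Zr^4+ (Z=40, 36 e⁻), Y^3+ (Z=39, 36 e⁻), Sr^2+ (Z=38, 36 e⁻), Rb^+ (Z=37, 36 e⁻), Br^- (Z=35, 36 e⁻), I^- (Z=53, 54 e⁻). Ti^4+ < Zr^4+ (same group, 1 shell fewer); Zr^4+ < Y^3+ (isoelectronic, higher Z=40 is smaller); Y^3+ < Sr^2+ (both 36 e⁻, Z=39>38); Sr^2+ < Rb^+ (both 36 e⁻, Z=38>37); Rb^+ < Br^- (both 36 e⁻, Z=37>35); Br^- < I^- (same group, period 4 vs 5).
That gives Ti^4+ < Zr^4+ < Y^3+ < Sr^2+ < Rb^+ < Br^- < I^-. From the smallest end, number 4 is Sr^2+.

Sr^2+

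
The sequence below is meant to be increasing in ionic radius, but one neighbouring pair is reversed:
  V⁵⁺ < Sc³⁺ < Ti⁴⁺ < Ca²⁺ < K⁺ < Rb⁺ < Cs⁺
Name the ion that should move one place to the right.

Sc³⁺

Scanning neighbour by neighbour, only Sc³⁺/Ti⁴⁺ violates a trend: they are isoelectronic (18 e⁻) and Ti has more protons than Sc (22 vs 21), making Ti⁴⁺ smaller. That makes Sc³⁺ the one sitting a position early relative to where it belongs.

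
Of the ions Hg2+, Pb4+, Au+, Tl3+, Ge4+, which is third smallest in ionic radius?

First list Z and electron count for each: Ge4+: 28 e⁻, Z=32, Pb4+: 78 e⁻, Z=82, Tl3+: 78 e⁻, Z=81, Hg2+: 78 e⁻, Z=80, Au+: 78 e⁻, Z=79. Ge4+ < Pb4+ (same group, period 4 vs 6); Pb4+ < Tl3+ (both 78 e⁻, Z=82>81); Tl3+ < Hg2+ (isoelectronic, higher Z=81 is smaller); Hg2+ < Au+ (isoelectronic, higher Z=80 is smaller).
Ordering: Ge4+ < Pb4+ < Tl3+ < Hg2+ < Au+. The third smallest is Tl3+.

Tl3+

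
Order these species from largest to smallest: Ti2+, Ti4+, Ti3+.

For a single element, ionic radius drops as positive charge rises — Ti4+ < Ti2+.

Ti2+ > Ti3+ > Ti4+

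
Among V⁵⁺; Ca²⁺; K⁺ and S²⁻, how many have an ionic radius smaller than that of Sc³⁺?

1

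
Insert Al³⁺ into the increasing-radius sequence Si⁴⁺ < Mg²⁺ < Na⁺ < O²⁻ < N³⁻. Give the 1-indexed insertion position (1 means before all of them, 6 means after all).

2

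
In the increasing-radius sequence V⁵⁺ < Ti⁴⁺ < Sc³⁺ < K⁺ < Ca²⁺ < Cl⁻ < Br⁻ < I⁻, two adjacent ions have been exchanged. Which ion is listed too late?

Check each adjacent pair. K⁺ and Ca²⁺ are reversed: Ca²⁺ and K⁺ share 18 electrons; the higher nuclear charge on Ca (Z=20) contracts it more, so Ca²⁺ < K⁺. No other neighbouring pair contradicts the periodic trends, so Ca²⁺ is the ion listed too late.

Ca²⁺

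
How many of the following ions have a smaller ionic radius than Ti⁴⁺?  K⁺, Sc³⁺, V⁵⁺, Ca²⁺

Each ion has 18 electrons. The ranking follows nuclear charge in reverse — greater Z gives a smaller radius. V⁵⁺ (Z=23), Ti⁴⁺ (Z=22), Sc³⁺ (Z=21), Ca²⁺ (Z=20), K⁺ (Z=19).
Relative to Ti⁴⁺, the ions that are smaller are V⁵⁺. That's 1.

1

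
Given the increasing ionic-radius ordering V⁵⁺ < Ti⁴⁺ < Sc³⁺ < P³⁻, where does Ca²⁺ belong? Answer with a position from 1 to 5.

4

Isoelectronic series (18 e⁻ each). Size is set by nuclear charge: more protons means a smaller ion. V⁵⁺ (Z=23), Ti⁴⁺ (Z=22), Sc³⁺ (Z=21), Ca²⁺ (Z=20), P³⁻ (Z=15).
Putting Ca²⁺ in gives V⁵⁺ < Ti⁴⁺ < Sc³⁺ < Ca²⁺ < P³⁻; it lands at slot 4.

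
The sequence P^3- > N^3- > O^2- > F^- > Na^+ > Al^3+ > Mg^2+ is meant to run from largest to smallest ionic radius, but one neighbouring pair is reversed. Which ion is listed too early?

Al^3+

Scanning neighbour by neighbour, only Al^3+/Mg^2+ violates a trend: they are isoelectronic (10 e⁻) and Al has more protons than Mg (13 vs 12), making Al^3+ smaller. That makes Al^3+ the one sitting a position early relative to where it belongs.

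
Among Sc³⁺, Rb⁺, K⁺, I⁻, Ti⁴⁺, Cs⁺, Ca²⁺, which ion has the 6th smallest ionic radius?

Cs⁺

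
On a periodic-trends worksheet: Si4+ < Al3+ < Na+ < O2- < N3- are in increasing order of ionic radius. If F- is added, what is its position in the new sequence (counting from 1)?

Isoelectronic series (10 e⁻ each). Size is set by nuclear charge: more protons means a smaller ion. Si4+ (Z=14), Al3+ (Z=13), Na+ (Z=11), F- (Z=9), O2- (Z=8), N3- (Z=7).
Putting F- in gives Si4+ < Al3+ < Na+ < F- < O2- < N3-; it lands at slot 4.

4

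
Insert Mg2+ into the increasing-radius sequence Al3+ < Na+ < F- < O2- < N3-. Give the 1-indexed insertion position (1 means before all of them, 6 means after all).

2

All of these have 10 electrons (isoelectronic). With the same electron cloud, the ion with the most protons pulls it in tightest. Nuclear charges: Al3+ (Z=13), Mg2+ (Z=12), Na+ (Z=11), F- (Z=9), O2- (Z=8), N3- (Z=7). Highest Z is smallest.
The complete sequence is Al3+ < Mg2+ < Na+ < F- < O2- < N3-. Mg2+ sits at position 2.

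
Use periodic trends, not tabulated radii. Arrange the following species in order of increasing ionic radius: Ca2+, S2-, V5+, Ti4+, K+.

These species are isoelectronic with 18 electrons. The only difference is the number of protons: V5+ (Z=23), Ti4+ (Z=22), Ca2+ (Z=20), K+ (Z=19), S2- (Z=16). The strongest nuclear pull (V5+) gives the smallest ion.

V5+ < Ti4+ < Ca2+ < K+ < S2-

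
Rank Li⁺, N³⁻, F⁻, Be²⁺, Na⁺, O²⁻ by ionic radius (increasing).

Electron counts and nuclear charges: Be²⁺ has 2 e⁻ (Z=4), Li⁺ has 2 e⁻ (Z=3), Na⁺ has 10 e⁻ (Z=11), F⁻ has 10 e⁻ (Z=9), O²⁻ has 10 e⁻ (Z=8), N³⁻ has 10 e⁻ (Z=7). Be²⁺ < Li⁺ (isoelectronic, higher Z=4 is smaller); Li⁺ < Na⁺ (same group, period 2 vs 3); Na⁺ < F⁻ (isoelectronic, higher Z=11 is smaller); F⁻ < O²⁻ (isoelectronic, higher Z=9 is smaller); O²⁻ < N³⁻ (isoelectronic, higher Z=8 is smaller).

Be²⁺ < Li⁺ < Na⁺ < F⁻ < O²⁻ < N³⁻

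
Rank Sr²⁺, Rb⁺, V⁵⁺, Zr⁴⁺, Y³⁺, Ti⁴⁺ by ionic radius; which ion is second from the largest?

Tabulating Z and e⁻: V⁵⁺ (Z=23, 18 e⁻), Ti⁴⁺ (Z=22, 18 e⁻), Zr⁴⁺ (Z=40, 36 e⁻), Y³⁺ (Z=39, 36 e⁻), Sr²⁺ (Z=38, 36 e⁻), Rb⁺ (Z=37, 36 e⁻). V⁵⁺ < Ti⁴⁺ (isoelectronic, higher Z=23 is smaller); Ti⁴⁺ < Zr⁴⁺ (same group, 1 shell fewer); Zr⁴⁺ < Y³⁺ (both 36 e⁻, Z=40>39); Y³⁺ < Sr²⁺ (both 36 e⁻, Z=39>38); Sr²⁺ < Rb⁺ (isoelectronic, higher Z=38 is smaller).
So the order is V⁵⁺ < Ti⁴⁺ < Zr⁴⁺ < Y³⁺ < Sr²⁺ < Rb⁺; the 2nd-largest ion is Sr²⁺.

Sr²⁺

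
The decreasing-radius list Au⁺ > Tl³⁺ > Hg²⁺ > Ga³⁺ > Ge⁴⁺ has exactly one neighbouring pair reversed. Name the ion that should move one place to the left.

Hg²⁺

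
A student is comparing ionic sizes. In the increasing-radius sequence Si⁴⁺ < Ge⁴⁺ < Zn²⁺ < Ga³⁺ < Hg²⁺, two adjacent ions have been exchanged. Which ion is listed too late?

Scanning neighbour by neighbour, only Zn²⁺/Ga³⁺ violates a trend: both have 28 electrons but Z(Ga)=31 > Z(Zn)=30, so Ga³⁺ should be the smaller of the two. That makes Ga³⁺ the one sitting a position late relative to where it belongs.

Ga³⁺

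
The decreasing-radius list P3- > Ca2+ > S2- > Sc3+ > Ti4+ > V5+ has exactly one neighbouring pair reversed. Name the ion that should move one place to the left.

S2-

Compare adjacent ions: they are isoelectronic (18 e⁻) and Ca has more protons than S (20 vs 16), making Ca2+ smaller — yet in this decreasing list Ca2+ sits before S2-. Nothing else is reversed, so S2- should move one place to the left.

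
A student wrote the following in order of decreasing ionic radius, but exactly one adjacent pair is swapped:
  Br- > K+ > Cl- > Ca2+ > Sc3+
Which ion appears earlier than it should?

Compare adjacent ions: they are isoelectronic (18 e⁻) and K has more protons than Cl (19 vs 17), making K+ smaller — yet in this decreasing list K+ sits before Cl-. Nothing else is reversed, so K+ should move one place to the right.

K+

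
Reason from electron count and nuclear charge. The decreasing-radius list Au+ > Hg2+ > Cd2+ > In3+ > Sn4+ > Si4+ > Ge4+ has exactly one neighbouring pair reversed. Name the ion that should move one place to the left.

The pair Si4+, Ge4+ is the wrong way round — Si4+ and Ge4+ are in one column with the same charge; the lighter period-3 ion has one fewer shell and is smaller. All other adjacent pairs agree with periodic trends, so Ge4+ is the misplaced ion.

Ge4+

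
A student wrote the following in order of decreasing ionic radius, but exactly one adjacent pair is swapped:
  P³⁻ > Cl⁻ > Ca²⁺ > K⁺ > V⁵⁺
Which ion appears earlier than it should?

Ca²⁺

Scanning neighbour by neighbour, only Ca²⁺/K⁺ violates a trend: they are isoelectronic (18 e⁻) and Ca has more protons than K (20 vs 19), making Ca²⁺ smaller. That makes Ca²⁺ the one sitting a position early relative to where it belongs.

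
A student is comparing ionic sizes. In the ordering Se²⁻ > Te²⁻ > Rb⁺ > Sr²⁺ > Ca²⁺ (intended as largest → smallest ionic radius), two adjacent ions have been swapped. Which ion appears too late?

Check each adjacent pair. Se²⁻ and Te²⁻ are reversed: both in group 16 with the same charge; Se²⁻ (period 4) has the smaller radius. No other neighbouring pair contradicts the periodic trends, so Te²⁻ is the ion listed too late.

Te²⁻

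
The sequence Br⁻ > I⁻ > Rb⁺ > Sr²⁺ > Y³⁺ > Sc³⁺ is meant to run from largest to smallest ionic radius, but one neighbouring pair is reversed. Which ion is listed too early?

Br⁻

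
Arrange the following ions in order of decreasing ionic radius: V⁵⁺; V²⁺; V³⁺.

V²⁺ > V³⁺ > V⁵⁺

Same element, different charge: the more highly charged cation has fewer electrons and a greater effective nuclear charge per electron, making V⁵⁺ the smallest.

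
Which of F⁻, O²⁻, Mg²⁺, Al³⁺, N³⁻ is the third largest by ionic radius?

F⁻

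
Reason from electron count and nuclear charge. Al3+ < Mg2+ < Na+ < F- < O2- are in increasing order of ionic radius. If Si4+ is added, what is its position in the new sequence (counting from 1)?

Each ion has 10 electrons. The ranking follows nuclear charge in reverse — greater Z gives a smaller radius. Si4+ (Z=14), Al3+ (Z=13), Mg2+ (Z=12), Na+ (Z=11), F- (Z=9), O2- (Z=8).
With Si4+ included the full order is Si4+ < Al3+ < Mg2+ < Na+ < F- < O2-, so it takes position 1.

1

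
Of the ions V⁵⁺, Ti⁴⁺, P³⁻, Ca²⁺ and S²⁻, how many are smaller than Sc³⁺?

2

Isoelectronic series (18 e⁻ each). Size is set by nuclear charge: more protons means a smaller ion. V⁵⁺ (Z=23), Ti⁴⁺ (Z=22), Sc³⁺ (Z=21), Ca²⁺ (Z=20), S²⁻ (Z=16), P³⁻ (Z=15).
Relative to Sc³⁺, the ions that are smaller are V⁵⁺, Ti⁴⁺. That's 2.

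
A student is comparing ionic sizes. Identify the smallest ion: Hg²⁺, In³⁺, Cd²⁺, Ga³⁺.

Ga³⁺: 28 e⁻, Z=31, In³⁺: 46 e⁻, Z=49, Cd²⁺: 46 e⁻, Z=48, Hg²⁺: 78 e⁻, Z=80. Ga³⁺ < In³⁺ (same group, 1 shell fewer); In³⁺ < Cd²⁺ (both 46 e⁻, Z=49>48); Cd²⁺ < Hg²⁺ (same group, 1 shell fewer).

Ga³⁺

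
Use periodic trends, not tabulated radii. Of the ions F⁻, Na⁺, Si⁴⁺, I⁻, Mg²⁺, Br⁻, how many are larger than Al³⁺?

5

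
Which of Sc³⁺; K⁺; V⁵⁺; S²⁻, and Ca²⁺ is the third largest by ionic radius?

These species are isoelectronic with 18 electrons. The only difference is the number of protons: V⁵⁺ (Z=23), Sc³⁺ (Z=21), Ca²⁺ (Z=20), K⁺ (Z=19), S²⁻ (Z=16). The strongest nuclear pull (V⁵⁺) gives the smallest ion.
Full ascending order: V⁵⁺ < Sc³⁺ < Ca²⁺ < K⁺ < S²⁻. Counting from the largest, position 3 is Ca²⁺.

Ca²⁺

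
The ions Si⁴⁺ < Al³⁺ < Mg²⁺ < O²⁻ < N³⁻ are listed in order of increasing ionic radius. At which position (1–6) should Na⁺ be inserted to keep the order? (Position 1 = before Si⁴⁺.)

Isoelectronic series (10 e⁻ each). Size is set by nuclear charge: more protons means a smaller ion. Si⁴⁺ (Z=14), Al³⁺ (Z=13), Mg²⁺ (Z=12), Na⁺ (Z=11), O²⁻ (Z=8), N³⁻ (Z=7).
The complete sequence is Si⁴⁺ < Al³⁺ < Mg²⁺ < Na⁺ < O²⁻ < N³⁻. Na⁺ sits at position 4.

4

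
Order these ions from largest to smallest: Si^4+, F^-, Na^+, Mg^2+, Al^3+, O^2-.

O^2- > F^- > Na^+ > Mg^2+ > Al^3+ > Si^4+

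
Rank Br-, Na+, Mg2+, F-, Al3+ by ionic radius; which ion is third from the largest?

Tabulating Z and e⁻: Al3+: 10 e⁻, Z=13, Mg2+: 10 e⁻, Z=12, Na+: 10 e⁻, Z=11, F-: 10 e⁻, Z=9, Br-: 36 e⁻, Z=35. Al3+ < Mg2+ (both 10 e⁻, Z=13>12); Mg2+ < Na+ (both 10 e⁻, Z=12>11); Na+ < F- (isoelectronic, higher Z=11 is smaller); F- < Br- (same group, period 2 vs 4).
Ordering: Al3+ < Mg2+ < Na+ < F- < Br-. The third largest is Na+.

Na+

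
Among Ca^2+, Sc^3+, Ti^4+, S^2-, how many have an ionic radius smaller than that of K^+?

3

Each ion has 18 electrons. The ranking follows nuclear charge in reverse — greater Z gives a smaller radius. Ti^4+ (Z=22), Sc^3+ (Z=21), Ca^2+ (Z=20), K^+ (Z=19), S^2- (Z=16).
Ordering all of them (including K^+) by radius gives Ti^4+ < Sc^3+ < Ca^2+ < K^+ < S^2-. So 3 are smaller.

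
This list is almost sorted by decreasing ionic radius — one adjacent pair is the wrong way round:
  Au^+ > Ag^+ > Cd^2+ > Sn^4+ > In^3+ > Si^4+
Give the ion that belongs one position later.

Check each adjacent pair. Sn^4+ and In^3+ are reversed: they are isoelectronic (46 e⁻) and Sn has more protons than In (50 vs 49), making Sn^4+ smaller. No other neighbouring pair contradicts the periodic trends, so Sn^4+ is the ion listed too early.

Sn^4+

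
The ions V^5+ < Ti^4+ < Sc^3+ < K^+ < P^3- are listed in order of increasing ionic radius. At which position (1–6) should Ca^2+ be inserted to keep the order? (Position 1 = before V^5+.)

4

All of these have 18 electrons (isoelectronic). With the same electron cloud, the ion with the most protons pulls it in tightest. Nuclear charges: V^5+ (Z=23), Ti^4+ (Z=22), Sc^3+ (Z=21), Ca^2+ (Z=20), K^+ (Z=19), P^3- (Z=15). Highest Z is smallest.
Putting Ca^2+ in gives V^5+ < Ti^4+ < Sc^3+ < Ca^2+ < K^+ < P^3-; it lands at slot 4.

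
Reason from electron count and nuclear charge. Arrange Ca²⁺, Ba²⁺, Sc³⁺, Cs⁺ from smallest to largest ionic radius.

Tabulating Z and e⁻: Sc³⁺ (Z=21, 18 e⁻), Ca²⁺ (Z=20, 18 e⁻), Ba²⁺ (Z=56, 54 e⁻), Cs⁺ (Z=55, 54 e⁻). Sc³⁺ < Ca²⁺ (both 18 e⁻, Z=21>20); Ca²⁺ < Ba²⁺ (same group, 2 shells fewer); Ba²⁺ < Cs⁺ (both 54 e⁻, Z=56>55).

Sc³⁺ < Ca²⁺ < Ba²⁺ < Cs⁺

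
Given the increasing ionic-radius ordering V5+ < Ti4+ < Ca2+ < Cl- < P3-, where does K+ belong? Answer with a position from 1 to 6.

4

Isoelectronic series (18 e⁻ each). Size is set by nuclear charge: more protons means a smaller ion. V5+ (Z=23), Ti4+ (Z=22), Ca2+ (Z=20), K+ (Z=19), Cl- (Z=17), P3- (Z=15).
Putting K+ in gives V5+ < Ti4+ < Ca2+ < K+ < Cl- < P3-; it lands at slot 4.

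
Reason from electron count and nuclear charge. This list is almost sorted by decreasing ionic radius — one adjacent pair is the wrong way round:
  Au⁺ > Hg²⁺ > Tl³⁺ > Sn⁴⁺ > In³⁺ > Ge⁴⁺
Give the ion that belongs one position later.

Scanning neighbour by neighbour, only Sn⁴⁺/In³⁺ violates a trend: they are isoelectronic (46 e⁻) and Sn has more protons than In (50 vs 49), making Sn⁴⁺ smaller. That makes Sn⁴⁺ the one sitting a position early relative to where it belongs.

Sn⁴⁺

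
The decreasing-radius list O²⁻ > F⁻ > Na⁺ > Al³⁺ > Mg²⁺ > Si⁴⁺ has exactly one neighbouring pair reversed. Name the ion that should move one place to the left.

Mg²⁺

Compare adjacent ions: they are isoelectronic (10 e⁻) and Al has more protons than Mg (13 vs 12), making Al³⁺ smaller — yet in this decreasing list Al³⁺ sits before Mg²⁺. Nothing else is reversed, so Mg²⁺ should move one place to the left.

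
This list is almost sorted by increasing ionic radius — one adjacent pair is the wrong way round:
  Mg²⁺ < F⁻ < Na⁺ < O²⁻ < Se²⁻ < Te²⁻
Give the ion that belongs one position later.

F⁻

Compare adjacent ions: they are isoelectronic (10 e⁻) and Na has more protons than F (11 vs 9), making Na⁺ smaller — yet in this increasing list F⁻ sits before Na⁺. Nothing else is reversed, so F⁻ should move one place to the right.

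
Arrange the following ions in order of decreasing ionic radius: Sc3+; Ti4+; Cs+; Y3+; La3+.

Electron counts and nuclear charges: Ti4+ has 18 e⁻ (Z=22), Sc3+ has 18 e⁻ (Z=21), Y3+ has 36 e⁻ (Z=39), La3+ has 54 e⁻ (Z=57), Cs+ has 54 e⁻ (Z=55). Ti4+ < Sc3+ (both 18 e⁻, Z=22>21); Sc3+ < Y3+ (same group, 1 shell fewer); Y3+ < La3+ (same group, period 5 vs 6); La3+ < Cs+ (both 54 e⁻, Z=57>55).

Cs+ > La3+ > Y3+ > Sc3+ > Ti4+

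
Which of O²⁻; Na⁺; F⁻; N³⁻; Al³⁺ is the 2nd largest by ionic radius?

O²⁻

These species are isoelectronic with 10 electrons. The only difference is the number of protons: Al³⁺ (Z=13), Na⁺ (Z=11), F⁻ (Z=9), O²⁻ (Z=8), N³⁻ (Z=7). The strongest nuclear pull (Al³⁺) gives the smallest ion.
So the order is Al³⁺ < Na⁺ < F⁻ < O²⁻ < N³⁻; the 2nd-largest ion is O²⁻.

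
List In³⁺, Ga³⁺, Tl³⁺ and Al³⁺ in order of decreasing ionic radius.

Same group, same charge. Going down the group adds an extra shell of electrons, so the ion gets larger: Al³⁺ is highest in the group and smallest.

Tl³⁺ > In³⁺ > Ga³⁺ > Al³⁺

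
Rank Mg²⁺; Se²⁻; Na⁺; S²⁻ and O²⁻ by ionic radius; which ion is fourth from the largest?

Work out protons and electrons: Mg²⁺ (Z=12, 10 e⁻), Na⁺ (Z=11, 10 e⁻), O²⁻ (Z=8, 10 e⁻), S²⁻ (Z=16, 18 e⁻), Se²⁻ (Z=34, 36 e⁻). Mg²⁺ < Na⁺ (both 10 e⁻, Z=12>11); Na⁺ < O²⁻ (both 10 e⁻, Z=11>8); O²⁻ < S²⁻ (same group, 1 shell fewer); S²⁻ < Se²⁻ (same group, period 3 vs 4).
Ordering: Mg²⁺ < Na⁺ < O²⁻ < S²⁻ < Se²⁻. The fourth largest is Na⁺.

Na⁺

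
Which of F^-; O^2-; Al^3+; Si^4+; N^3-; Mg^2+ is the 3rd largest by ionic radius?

F^-

Isoelectronic series (10 e⁻ each). Size is set by nuclear charge: more protons means a smaller ion. Si^4+ (Z=14), Al^3+ (Z=13), Mg^2+ (Z=12), F^- (Z=9), O^2- (Z=8), N^3- (Z=7).
Full ascending order: Si^4+ < Al^3+ < Mg^2+ < F^- < O^2- < N^3-. Counting from the largest, position 3 is F^-.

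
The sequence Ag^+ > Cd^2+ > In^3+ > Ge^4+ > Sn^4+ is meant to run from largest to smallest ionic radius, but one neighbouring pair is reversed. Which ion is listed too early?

The pair Ge^4+, Sn^4+ is the wrong way round — Ge^4+ and Sn^4+ are in one column with the same charge; the lighter period-4 ion has one fewer shell and is smaller. All other adjacent pairs agree with periodic trends, so Ge^4+ is the misplaced ion.

Ge^4+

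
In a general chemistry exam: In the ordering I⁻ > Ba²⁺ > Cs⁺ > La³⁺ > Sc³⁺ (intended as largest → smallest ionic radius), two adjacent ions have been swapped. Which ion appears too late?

Cs⁺

Check each adjacent pair. Ba²⁺ and Cs⁺ are reversed: they are isoelectronic (54 e⁻) and Ba has more protons than Cs (56 vs 55), making Ba²⁺ smaller. No other neighbouring pair contradicts the periodic trends, so Cs⁺ is the ion listed too late.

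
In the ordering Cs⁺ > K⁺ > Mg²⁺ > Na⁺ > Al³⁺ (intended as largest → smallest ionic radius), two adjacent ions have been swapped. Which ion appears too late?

Na⁺

Check each adjacent pair. Mg²⁺ and Na⁺ are reversed: both have 10 electrons but Z(Mg)=12 > Z(Na)=11, so Mg²⁺ should be the smaller of the two. No other neighbouring pair contradicts the periodic trends, so Na⁺ is the ion listed too late.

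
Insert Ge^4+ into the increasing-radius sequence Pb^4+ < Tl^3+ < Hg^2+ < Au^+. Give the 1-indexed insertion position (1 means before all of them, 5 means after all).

Work out protons and electrons: Ge^4+: 28 e⁻, Z=32, Pb^4+: 78 e⁻, Z=82, Tl^3+: 78 e⁻, Z=81, Hg^2+: 78 e⁻, Z=80, Au^+: 78 e⁻, Z=79. Ge^4+ < Pb^4+ (same group, 2 shells fewer); Pb^4+ < Tl^3+ (both 78 e⁻, Z=82>81); Tl^3+ < Hg^2+ (isoelectronic, higher Z=81 is smaller); Hg^2+ < Au^+ (both 78 e⁻, Z=80>79).
The complete sequence is Ge^4+ < Pb^4+ < Tl^3+ < Hg^2+ < Au^+. Ge^4+ sits at position 1.

1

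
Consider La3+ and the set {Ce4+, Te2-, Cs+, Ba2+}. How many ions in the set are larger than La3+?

3

These species are isoelectronic with 54 electrons. The only difference is the number of protons: Ce4+ (Z=58), La3+ (Z=57), Ba2+ (Z=56), Cs+ (Z=55), Te2- (Z=52). The strongest nuclear pull (Ce4+) gives the smallest ion.
Relative to La3+, the ions that are larger are Ba2+, Cs+, Te2-. So 3 are larger.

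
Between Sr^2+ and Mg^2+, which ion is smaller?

Mg^2+

Same group, same charge. Going down the group adds an extra shell of electrons, so the ion gets larger: Mg^2+ is highest in the group and smallest.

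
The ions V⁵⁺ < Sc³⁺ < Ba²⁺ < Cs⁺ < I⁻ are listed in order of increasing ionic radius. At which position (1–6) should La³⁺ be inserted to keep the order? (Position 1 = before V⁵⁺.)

3

V⁵⁺ has 18 e⁻ (Z=23), Sc³⁺ has 18 e⁻ (Z=21), La³⁺ has 54 e⁻ (Z=57), Ba²⁺ has 54 e⁻ (Z=56), Cs⁺ has 54 e⁻ (Z=55), I⁻ has 54 e⁻ (Z=53). V⁵⁺ < Sc³⁺ (isoelectronic, higher Z=23 is smaller); Sc³⁺ < La³⁺ (same group, period 4 vs 6); La³⁺ < Ba²⁺ (isoelectronic, higher Z=57 is smaller); Ba²⁺ < Cs⁺ (both 54 e⁻, Z=56>55); Cs⁺ < I⁻ (both 54 e⁻, Z=55>53).
With La³⁺ included the full order is V⁵⁺ < Sc³⁺ < La³⁺ < Ba²⁺ < Cs⁺ < I⁻, so it takes position 3.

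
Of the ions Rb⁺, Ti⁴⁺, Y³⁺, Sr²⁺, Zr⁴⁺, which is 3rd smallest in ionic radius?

Y³⁺

Electron counts and nuclear charges: Ti⁴⁺ has 18 e⁻ (Z=22), Zr⁴⁺ has 36 e⁻ (Z=40), Y³⁺ has 36 e⁻ (Z=39), Sr²⁺ has 36 e⁻ (Z=38), Rb⁺ has 36 e⁻ (Z=37). Ti⁴⁺ < Zr⁴⁺ (same group, 1 shell fewer); Zr⁴⁺ < Y³⁺ (both 36 e⁻, Z=40>39); Y³⁺ < Sr²⁺ (both 36 e⁻, Z=39>38); Sr²⁺ < Rb⁺ (both 36 e⁻, Z=38>37).
That gives Ti⁴⁺ < Zr⁴⁺ < Y³⁺ < Sr²⁺ < Rb⁺. From the smallest end, number 3 is Y³⁺.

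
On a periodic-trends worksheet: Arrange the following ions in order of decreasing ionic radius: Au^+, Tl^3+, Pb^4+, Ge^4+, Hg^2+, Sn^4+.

Tabulating Z and e⁻: Ge^4+ has 28 e⁻ (Z=32), Sn^4+ has 46 e⁻ (Z=50), Pb^4+ has 78 e⁻ (Z=82), Tl^3+ has 78 e⁻ (Z=81), Hg^2+ has 78 e⁻ (Z=80), Au^+ has 78 e⁻ (Z=79). Ge^4+ < Sn^4+ (same group, 1 shell fewer); Sn^4+ < Pb^4+ (same group, 1 shell fewer); Pb^4+ < Tl^3+ (isoelectronic, higher Z=82 is smaller); Tl^3+ < Hg^2+ (both 78 e⁻, Z=81>80); Hg^2+ < Au^+ (both 78 e⁻, Z=80>79).

Au^+ > Hg^2+ > Tl^3+ > Pb^4+ > Sn^4+ > Ge^4+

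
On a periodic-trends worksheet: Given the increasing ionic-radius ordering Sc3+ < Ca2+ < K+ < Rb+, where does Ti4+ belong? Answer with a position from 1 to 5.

1

Electron counts and nuclear charges: Ti4+: 18 e⁻, Z=22, Sc3+: 18 e⁻, Z=21, Ca2+: 18 e⁻, Z=20, K+: 18 e⁻, Z=19, Rb+: 36 e⁻, Z=37. Ti4+ < Sc3+ (isoelectronic, higher Z=22 is smaller); Sc3+ < Ca2+ (both 18 e⁻, Z=21>20); Ca2+ < K+ (isoelectronic, higher Z=20 is smaller); K+ < Rb+ (same group, period 4 vs 5).
Merged order: Ti4+ < Sc3+ < Ca2+ < K+ < Rb+ — Ti4+ is number 1.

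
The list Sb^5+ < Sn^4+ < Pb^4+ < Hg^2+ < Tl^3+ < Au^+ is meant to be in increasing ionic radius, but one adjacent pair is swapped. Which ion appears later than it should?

Tl^3+

The pair Hg^2+, Tl^3+ is the wrong way round — they are isoelectronic (78 e⁻) and Tl has more protons than Hg (81 vs 80), making Tl^3+ smaller. All other adjacent pairs agree with periodic trends, so Tl^3+ is the misplaced ion.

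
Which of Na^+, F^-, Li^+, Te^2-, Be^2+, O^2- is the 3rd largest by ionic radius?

Electron counts and nuclear charges: Be^2+ (Z=4, 2 e⁻), Li^+ (Z=3, 2 e⁻), Na^+ (Z=11, 10 e⁻), F^- (Z=9, 10 e⁻), O^2- (Z=8, 10 e⁻), Te^2- (Z=52, 54 e⁻). Be^2+ < Li^+ (isoelectronic, higher Z=4 is smaller); Li^+ < Na^+ (same group, period 2 vs 3); Na^+ < F^- (isoelectronic, higher Z=11 is smaller); F^- < O^2- (isoelectronic, higher Z=9 is smaller); O^2- < Te^2- (same group, 3 shells fewer).
So the order is Be^2+ < Li^+ < Na^+ < F^- < O^2- < Te^2-; the 3rd-largest ion is F^-.

F^-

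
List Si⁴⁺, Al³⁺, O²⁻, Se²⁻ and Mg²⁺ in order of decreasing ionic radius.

Work out protons and electrons: Si⁴⁺ (Z=14, 10 e⁻), Al³⁺ (Z=13, 10 e⁻), Mg²⁺ (Z=12, 10 e⁻), O²⁻ (Z=8, 10 e⁻), Se²⁻ (Z=34, 36 e⁻). Si⁴⁺ < Al³⁺ (both 10 e⁻, Z=14>13); Al³⁺ < Mg²⁺ (isoelectronic, higher Z=13 is smaller); Mg²⁺ < O²⁻ (isoelectronic, higher Z=12 is smaller); O²⁻ < Se²⁻ (same group, 2 shells fewer).

Se²⁻ > O²⁻ > Mg²⁺ > Al³⁺ > Si⁴⁺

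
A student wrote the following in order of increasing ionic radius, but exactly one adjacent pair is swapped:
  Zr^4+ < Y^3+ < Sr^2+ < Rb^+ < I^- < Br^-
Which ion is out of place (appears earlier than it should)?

I^-

Compare adjacent ions: Br^- and I^- are in one column with the same charge; the lighter period-4 ion has one fewer shell and is smaller — yet in this increasing list I^- sits before Br^-. Nothing else is reversed, so I^- should move one place to the right.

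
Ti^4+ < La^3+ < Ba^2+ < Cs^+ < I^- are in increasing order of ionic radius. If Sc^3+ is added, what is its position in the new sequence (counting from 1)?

Electron counts and nuclear charges: Ti^4+ has 18 e⁻ (Z=22), Sc^3+ has 18 e⁻ (Z=21), La^3+ has 54 e⁻ (Z=57), Ba^2+ has 54 e⁻ (Z=56), Cs^+ has 54 e⁻ (Z=55), I^- has 54 e⁻ (Z=53). Ti^4+ < Sc^3+ (isoelectronic, higher Z=22 is smaller); Sc^3+ < La^3+ (same group, period 4 vs 6); La^3+ < Ba^2+ (isoelectronic, higher Z=57 is smaller); Ba^2+ < Cs^+ (isoelectronic, higher Z=56 is smaller); Cs^+ < I^- (isoelectronic, higher Z=55 is smaller).
Merged order: Ti^4+ < Sc^3+ < La^3+ < Ba^2+ < Cs^+ < I^- — Sc^3+ is number 2.

2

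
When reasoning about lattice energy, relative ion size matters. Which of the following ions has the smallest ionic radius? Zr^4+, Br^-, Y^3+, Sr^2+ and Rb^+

All of these have 36 electrons (isoelectronic). With the same electron cloud, the ion with the most protons pulls it in tightest. Nuclear charges: Zr^4+ (Z=40), Y^3+ (Z=39), Sr^2+ (Z=38), Rb^+ (Z=37), Br^- (Z=35). Highest Z is smallest.

Zr^4+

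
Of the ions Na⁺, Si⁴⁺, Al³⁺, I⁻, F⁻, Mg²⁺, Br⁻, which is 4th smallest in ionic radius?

Na⁺

Electron counts and nuclear charges: Si⁴⁺ has 10 e⁻ (Z=14), Al³⁺ has 10 e⁻ (Z=13), Mg²⁺ has 10 e⁻ (Z=12), Na⁺ has 10 e⁻ (Z=11), F⁻ has 10 e⁻ (Z=9), Br⁻ has 36 e⁻ (Z=35), I⁻ has 54 e⁻ (Z=53). Si⁴⁺ < Al³⁺ (isoelectronic, higher Z=14 is smaller); Al³⁺ < Mg²⁺ (both 10 e⁻, Z=13>12); Mg²⁺ < Na⁺ (isoelectronic, higher Z=12 is smaller); Na⁺ < F⁻ (isoelectronic, higher Z=11 is smaller); F⁻ < Br⁻ (same group, 2 shells fewer); Br⁻ < I⁻ (same group, period 4 vs 5).
Ordering: Si⁴⁺ < Al³⁺ < Mg²⁺ < Na⁺ < F⁻ < Br⁻ < I⁻. The 4th smallest is Na⁺.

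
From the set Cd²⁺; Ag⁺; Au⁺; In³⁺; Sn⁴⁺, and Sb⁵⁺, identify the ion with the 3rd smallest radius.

Electron counts and nuclear charges: Sb⁵⁺: 46 e⁻, Z=51, Sn⁴⁺: 46 e⁻, Z=50, In³⁺: 46 e⁻, Z=49, Cd²⁺: 46 e⁻, Z=48, Ag⁺: 46 e⁻, Z=47, Au⁺: 78 e⁻, Z=79. Sb⁵⁺ < Sn⁴⁺ (isoelectronic, higher Z=51 is smaller); Sn⁴⁺ < In³⁺ (isoelectronic, higher Z=50 is smaller); In³⁺ < Cd²⁺ (both 46 e⁻, Z=49>48); Cd²⁺ < Ag⁺ (both 46 e⁻, Z=48>47); Ag⁺ < Au⁺ (same group, 1 shell fewer).
That gives Sb⁵⁺ < Sn⁴⁺ < In³⁺ < Cd²⁺ < Ag⁺ < Au⁺. From the smallest end, number 3 is In³⁺.

In³⁺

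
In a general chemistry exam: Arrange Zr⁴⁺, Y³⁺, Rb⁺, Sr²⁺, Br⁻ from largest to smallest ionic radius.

Isoelectronic series (36 e⁻ each). Size is set by nuclear charge: more protons means a smaller ion. Zr⁴⁺ (Z=40), Y³⁺ (Z=39), Sr²⁺ (Z=38), Rb⁺ (Z=37), Br⁻ (Z=35).

Br⁻ > Rb⁺ > Sr²⁺ > Y³⁺ > Zr⁴⁺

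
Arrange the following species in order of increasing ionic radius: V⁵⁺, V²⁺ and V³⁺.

Same element, different charge: the more highly charged cation has fewer electrons and a greater effective nuclear charge per electron, making V⁵⁺ the smallest.

V⁵⁺ < V³⁺ < V²⁺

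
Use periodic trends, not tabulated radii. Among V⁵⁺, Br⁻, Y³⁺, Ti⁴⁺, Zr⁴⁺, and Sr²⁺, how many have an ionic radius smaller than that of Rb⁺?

5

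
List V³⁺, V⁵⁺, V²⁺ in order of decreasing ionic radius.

V²⁺ > V³⁺ > V⁵⁺

These are all V ions. Removing more electrons (higher positive charge) pulls the remaining electrons in closer, so V⁵⁺ is smallest and V²⁺ is largest.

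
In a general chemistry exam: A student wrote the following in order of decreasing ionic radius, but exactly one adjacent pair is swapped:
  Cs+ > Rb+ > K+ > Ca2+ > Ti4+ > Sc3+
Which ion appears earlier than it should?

Ti4+

Check each adjacent pair. Ti4+ and Sc3+ are reversed: both have 18 electrons but Z(Ti)=22 > Z(Sc)=21, so Ti4+ should be the smaller of the two. No other neighbouring pair contradicts the periodic trends, so Ti4+ is the ion listed too early.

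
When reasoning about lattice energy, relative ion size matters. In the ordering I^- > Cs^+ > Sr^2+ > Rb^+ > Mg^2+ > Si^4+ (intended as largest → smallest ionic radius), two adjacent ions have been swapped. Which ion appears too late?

Rb^+

Scanning neighbour by neighbour, only Sr^2+/Rb^+ violates a trend: both have 36 electrons but Z(Sr)=38 > Z(Rb)=37, so Sr^2+ should be the smaller of the two. That makes Rb^+ the one sitting a position late relative to where it belongs.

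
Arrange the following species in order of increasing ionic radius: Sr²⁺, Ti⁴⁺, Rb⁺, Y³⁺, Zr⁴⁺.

Tabulating Z and e⁻: Ti⁴⁺: 18 e⁻, Z=22, Zr⁴⁺: 36 e⁻, Z=40, Y³⁺: 36 e⁻, Z=39, Sr²⁺: 36 e⁻, Z=38, Rb⁺: 36 e⁻, Z=37. Ti⁴⁺ < Zr⁴⁺ (same group, period 4 vs 5); Zr⁴⁺ < Y³⁺ (isoelectronic, higher Z=40 is smaller); Y³⁺ < Sr²⁺ (isoelectronic, higher Z=39 is smaller); Sr²⁺ < Rb⁺ (isoelectronic, higher Z=38 is smaller).

Ti⁴⁺ < Zr⁴⁺ < Y³⁺ < Sr²⁺ < Rb⁺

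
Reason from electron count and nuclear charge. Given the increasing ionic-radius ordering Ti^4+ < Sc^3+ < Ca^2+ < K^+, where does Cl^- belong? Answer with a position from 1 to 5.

These species are isoelectronic with 18 electrons. The only difference is the number of protons: Ti^4+ (Z=22), Sc^3+ (Z=21), Ca^2+ (Z=20), K^+ (Z=19), Cl^- (Z=17). The strongest nuclear pull (Ti^4+) gives the smallest ion.
The complete sequence is Ti^4+ < Sc^3+ < Ca^2+ < K^+ < Cl^-. Cl^- sits at position 5.

5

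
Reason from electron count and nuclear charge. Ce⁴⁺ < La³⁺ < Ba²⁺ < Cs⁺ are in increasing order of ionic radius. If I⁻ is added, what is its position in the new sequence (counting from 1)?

5

All of these have 54 electrons (isoelectronic). With the same electron cloud, the ion with the most protons pulls it in tightest. Nuclear charges: Ce⁴⁺ (Z=58), La³⁺ (Z=57), Ba²⁺ (Z=56), Cs⁺ (Z=55), I⁻ (Z=53). Highest Z is smallest.
The complete sequence is Ce⁴⁺ < La³⁺ < Ba²⁺ < Cs⁺ < I⁻. I⁻ sits at position 5.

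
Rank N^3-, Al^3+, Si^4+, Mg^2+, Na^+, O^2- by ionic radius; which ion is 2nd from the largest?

All of these have 10 electrons (isoelectronic). With the same electron cloud, the ion with the most protons pulls it in tightest. Nuclear charges: Si^4+ (Z=14), Al^3+ (Z=13), Mg^2+ (Z=12), Na^+ (Z=11), O^2- (Z=8), N^3- (Z=7). Highest Z is smallest.
So the order is Si^4+ < Al^3+ < Mg^2+ < Na^+ < O^2- < N^3-; the 2nd-largest ion is O^2-.

O^2-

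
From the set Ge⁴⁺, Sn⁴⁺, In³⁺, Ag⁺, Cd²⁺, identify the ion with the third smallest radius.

In³⁺

Tabulating Z and e⁻: Ge⁴⁺ (Z=32, 28 e⁻), Sn⁴⁺ (Z=50, 46 e⁻), In³⁺ (Z=49, 46 e⁻), Cd²⁺ (Z=48, 46 e⁻), Ag⁺ (Z=47, 46 e⁻). Ge⁴⁺ < Sn⁴⁺ (same group, 1 shell fewer); Sn⁴⁺ < In³⁺ (isoelectronic, higher Z=50 is smaller); In³⁺ < Cd²⁺ (isoelectronic, higher Z=49 is smaller); Cd²⁺ < Ag⁺ (isoelectronic, higher Z=48 is smaller).
So the order is Ge⁴⁺ < Sn⁴⁺ < In³⁺ < Cd²⁺ < Ag⁺; the 3rd-smallest ion is In³⁺.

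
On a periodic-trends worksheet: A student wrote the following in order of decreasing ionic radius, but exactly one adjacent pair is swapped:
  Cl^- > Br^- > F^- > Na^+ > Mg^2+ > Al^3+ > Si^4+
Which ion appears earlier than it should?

The pair Cl^-, Br^- is the wrong way round — both in group 17 with the same charge; Cl^- (period 3) has the smaller radius. All other adjacent pairs agree with periodic trends, so Cl^- is the misplaced ion.

Cl^-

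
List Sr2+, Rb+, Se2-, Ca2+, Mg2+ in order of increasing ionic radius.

Mg2+ < Ca2+ < Sr2+ < Rb+ < Se2-

First list Z and electron count for each: Mg2+ (Z=12, 10 e⁻), Ca2+ (Z=20, 18 e⁻), Sr2+ (Z=38, 36 e⁻), Rb+ (Z=37, 36 e⁻), Se2- (Z=34, 36 e⁻). Mg2+ < Ca2+ (same group, period 3 vs 4); Ca2+ < Sr2+ (same group, period 4 vs 5); Sr2+ < Rb+ (isoelectronic, higher Z=38 is smaller); Rb+ < Se2- (isoelectronic, higher Z=37 is smaller).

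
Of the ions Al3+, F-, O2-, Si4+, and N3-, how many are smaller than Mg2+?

Isoelectronic series (10 e⁻ each). Size is set by nuclear charge: more protons means a smaller ion. Si4+ (Z=14), Al3+ (Z=13), Mg2+ (Z=12), F- (Z=9), O2- (Z=8), N3- (Z=7).
Ordering all of them (including Mg2+) by radius gives Si4+ < Al3+ < Mg2+ < F- < O2- < N3-. So 2 are smaller.

2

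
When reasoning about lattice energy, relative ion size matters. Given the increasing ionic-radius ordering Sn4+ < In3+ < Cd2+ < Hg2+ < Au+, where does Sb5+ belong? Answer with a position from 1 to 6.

Sb5+ (Z=51, 46 e⁻), Sn4+ (Z=50, 46 e⁻), In3+ (Z=49, 46 e⁻), Cd2+ (Z=48, 46 e⁻), Hg2+ (Z=80, 78 e⁻), Au+ (Z=79, 78 e⁻). Sb5+ < Sn4+ (isoelectronic, higher Z=51 is smaller); Sn4+ < In3+ (both 46 e⁻, Z=50>49); In3+ < Cd2+ (both 46 e⁻, Z=49>48); Cd2+ < Hg2+ (same group, period 5 vs 6); Hg2+ < Au+ (isoelectronic, higher Z=80 is smaller).
The complete sequence is Sb5+ < Sn4+ < In3+ < Cd2+ < Hg2+ < Au+. Sb5+ sits at position 1.

1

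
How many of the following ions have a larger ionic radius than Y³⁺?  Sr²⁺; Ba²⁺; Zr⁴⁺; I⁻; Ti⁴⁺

First list Z and electron count for each: Ti⁴⁺ has 18 e⁻ (Z=22), Zr⁴⁺ has 36 e⁻ (Z=40), Y³⁺ has 36 e⁻ (Z=39), Sr²⁺ has 36 e⁻ (Z=38), Ba²⁺ has 54 e⁻ (Z=56), I⁻ has 54 e⁻ (Z=53). Ti⁴⁺ < Zr⁴⁺ (same group, period 4 vs 5); Zr⁴⁺ < Y³⁺ (both 36 e⁻, Z=40>39); Y³⁺ < Sr²⁺ (isoelectronic, higher Z=39 is smaller); Sr²⁺ < Ba²⁺ (same group, 1 shell fewer); Ba²⁺ < I⁻ (isoelectronic, higher Z=56 is smaller).
Placing each against Y³⁺: smaller — Ti⁴⁺, Zr⁴⁺; larger — Sr²⁺, Ba²⁺, I⁻. Count: 3.

3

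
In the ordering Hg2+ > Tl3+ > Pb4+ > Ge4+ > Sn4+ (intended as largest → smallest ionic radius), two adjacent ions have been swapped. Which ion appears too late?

Sn4+

Scanning neighbour by neighbour, only Ge4+/Sn4+ violates a trend: both in group 14 with the same charge; Ge4+ (period 4) has the smaller radius. That makes Sn4+ the one sitting a position late relative to where it belongs.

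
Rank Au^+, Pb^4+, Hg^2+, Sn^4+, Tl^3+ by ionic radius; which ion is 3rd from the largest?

Tl^3+

Tabulating Z and e⁻: Sn^4+ (Z=50, 46 e⁻), Pb^4+ (Z=82, 78 e⁻), Tl^3+ (Z=81, 78 e⁻), Hg^2+ (Z=80, 78 e⁻), Au^+ (Z=79, 78 e⁻). Sn^4+ < Pb^4+ (same group, period 5 vs 6); Pb^4+ < Tl^3+ (isoelectronic, higher Z=82 is smaller); Tl^3+ < Hg^2+ (both 78 e⁻, Z=81>80); Hg^2+ < Au^+ (isoelectronic, higher Z=80 is smaller).
That gives Sn^4+ < Pb^4+ < Tl^3+ < Hg^2+ < Au^+. From the largest end, number 3 is Tl^3+.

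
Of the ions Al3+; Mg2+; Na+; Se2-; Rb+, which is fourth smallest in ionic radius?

Electron counts and nuclear charges: Al3+ (Z=13, 10 e⁻), Mg2+ (Z=12, 10 e⁻), Na+ (Z=11, 10 e⁻), Rb+ (Z=37, 36 e⁻), Se2- (Z=34, 36 e⁻). Al3+ < Mg2+ (both 10 e⁻, Z=13>12); Mg2+ < Na+ (both 10 e⁻, Z=12>11); Na+ < Rb+ (same group, 2 shells fewer); Rb+ < Se2- (both 36 e⁻, Z=37>34).
That gives Al3+ < Mg2+ < Na+ < Rb+ < Se2-. From the smallest end, number 4 is Rb+.

Rb+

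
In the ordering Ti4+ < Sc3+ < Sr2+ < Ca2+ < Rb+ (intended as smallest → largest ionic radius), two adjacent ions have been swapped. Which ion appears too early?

The pair Sr2+, Ca2+ is the wrong way round — same group and charge — period 4 sits above period 5, so Ca2+ is smaller. All other adjacent pairs agree with periodic trends, so Sr2+ is the misplaced ion.

Sr2+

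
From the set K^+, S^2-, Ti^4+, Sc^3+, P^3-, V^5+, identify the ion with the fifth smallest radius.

All of these have 18 electrons (isoelectronic). With the same electron cloud, the ion with the most protons pulls it in tightest. Nuclear charges: V^5+ (Z=23), Ti^4+ (Z=22), Sc^3+ (Z=21), K^+ (Z=19), S^2- (Z=16), P^3- (Z=15). Highest Z is smallest.
So the order is V^5+ < Ti^4+ < Sc^3+ < K^+ < S^2- < P^3-; the 5th-smallest ion is S^2-.

S^2-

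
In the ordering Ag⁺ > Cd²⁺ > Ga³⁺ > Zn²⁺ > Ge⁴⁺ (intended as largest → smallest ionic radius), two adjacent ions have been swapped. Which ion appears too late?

Zn²⁺

Compare adjacent ions: they are isoelectronic (28 e⁻) and Ga has more protons than Zn (31 vs 30), making Ga³⁺ smaller — yet in this decreasing list Ga³⁺ sits before Zn²⁺. Nothing else is reversed, so Zn²⁺ should move one place to the left.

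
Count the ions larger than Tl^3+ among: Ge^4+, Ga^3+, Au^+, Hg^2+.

First list Z and electron count for each: Ge^4+ has 28 e⁻ (Z=32), Ga^3+ has 28 e⁻ (Z=31), Tl^3+ has 78 e⁻ (Z=81), Hg^2+ has 78 e⁻ (Z=80), Au^+ has 78 e⁻ (Z=79). Ge^4+ < Ga^3+ (isoelectronic, higher Z=32 is smaller); Ga^3+ < Tl^3+ (same group, 2 shells fewer); Tl^3+ < Hg^2+ (both 78 e⁻, Z=81>80); Hg^2+ < Au^+ (isoelectronic, higher Z=80 is smaller).
Ordering all of them (including Tl^3+) by radius gives Ge^4+ < Ga^3+ < Tl^3+ < Hg^2+ < Au^+. So 2 are larger.

2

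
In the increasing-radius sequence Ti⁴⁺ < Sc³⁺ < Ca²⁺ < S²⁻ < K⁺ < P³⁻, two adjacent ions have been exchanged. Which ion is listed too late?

The pair S²⁻, K⁺ is the wrong way round — both have 18 electrons but Z(K)=19 > Z(S)=16, so K⁺ should be the smaller of the two. All other adjacent pairs agree with periodic trends, so K⁺ is the misplaced ion.

K⁺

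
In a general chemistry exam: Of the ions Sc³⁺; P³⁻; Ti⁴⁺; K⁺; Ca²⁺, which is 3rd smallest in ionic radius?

Each ion has 18 electrons. The ranking follows nuclear charge in reverse — greater Z gives a smaller radius. Ti⁴⁺ (Z=22), Sc³⁺ (Z=21), Ca²⁺ (Z=20), K⁺ (Z=19), P³⁻ (Z=15).
Full ascending order: Ti⁴⁺ < Sc³⁺ < Ca²⁺ < K⁺ < P³⁻. Counting from the smallest, position 3 is Ca²⁺.

Ca²⁺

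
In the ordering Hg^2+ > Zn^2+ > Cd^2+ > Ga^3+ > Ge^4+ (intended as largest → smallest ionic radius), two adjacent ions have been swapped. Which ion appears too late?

Cd^2+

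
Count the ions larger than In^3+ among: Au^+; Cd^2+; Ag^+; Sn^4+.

3

Tabulating Z and e⁻: Sn^4+ has 46 e⁻ (Z=50), In^3+ has 46 e⁻ (Z=49), Cd^2+ has 46 e⁻ (Z=48), Ag^+ has 46 e⁻ (Z=47), Au^+ has 78 e⁻ (Z=79). Sn^4+ < In^3+ (isoelectronic, higher Z=50 is smaller); In^3+ < Cd^2+ (isoelectronic, higher Z=49 is smaller); Cd^2+ < Ag^+ (both 46 e⁻, Z=48>47); Ag^+ < Au^+ (same group, period 5 vs 6).
Relative to In^3+, the ions that are larger are Cd^2+, Ag^+, Au^+. So 3 are larger.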